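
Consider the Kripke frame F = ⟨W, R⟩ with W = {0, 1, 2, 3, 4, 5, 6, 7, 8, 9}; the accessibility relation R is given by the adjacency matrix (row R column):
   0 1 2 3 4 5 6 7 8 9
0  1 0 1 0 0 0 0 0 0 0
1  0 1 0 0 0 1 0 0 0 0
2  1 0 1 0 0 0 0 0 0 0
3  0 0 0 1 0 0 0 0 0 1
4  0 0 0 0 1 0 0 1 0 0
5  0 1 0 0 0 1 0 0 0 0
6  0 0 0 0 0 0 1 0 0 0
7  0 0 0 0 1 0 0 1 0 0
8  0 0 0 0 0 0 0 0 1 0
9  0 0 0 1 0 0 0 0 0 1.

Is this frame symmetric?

Yes

Symmetric: yes — every pair in R has its reverse in R.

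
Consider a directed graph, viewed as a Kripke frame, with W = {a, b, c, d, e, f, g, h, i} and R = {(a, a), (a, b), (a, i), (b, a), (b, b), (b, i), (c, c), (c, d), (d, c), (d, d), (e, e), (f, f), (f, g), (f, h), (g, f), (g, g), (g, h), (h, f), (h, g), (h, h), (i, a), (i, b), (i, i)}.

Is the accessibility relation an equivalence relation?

Reflexive: yes — every world is R-related to itself.
Symmetric: yes — every pair in R has its reverse in R.
Transitive: yes — every two-step R-path is closed by a direct edge.
So R is an equivalence relation.

Yes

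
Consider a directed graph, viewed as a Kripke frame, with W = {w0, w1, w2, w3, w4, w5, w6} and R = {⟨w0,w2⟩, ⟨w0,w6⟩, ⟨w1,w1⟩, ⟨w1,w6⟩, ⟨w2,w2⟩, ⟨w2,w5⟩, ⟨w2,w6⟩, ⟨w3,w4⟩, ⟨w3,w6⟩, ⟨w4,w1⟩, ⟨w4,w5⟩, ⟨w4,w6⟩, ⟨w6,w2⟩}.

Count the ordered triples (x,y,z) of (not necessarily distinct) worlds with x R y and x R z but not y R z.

18

Enumerating: (w0,w6,w6), (w1,w6,w1), (w1,w6,w6), (w2,w5,w2), (w2,w5,w5), (w2,w5,w6), (w2,w6,w5), (w2,w6,w6), (w3,w4,w4), (w3,w6,w4), (w3,w6,w6), (w4,w1,w5), (w4,w5,w1), (w4,w5,w5), (w4,w5,w6), (w4,w6,w1), (w4,w6,w5), (w4,w6,w6).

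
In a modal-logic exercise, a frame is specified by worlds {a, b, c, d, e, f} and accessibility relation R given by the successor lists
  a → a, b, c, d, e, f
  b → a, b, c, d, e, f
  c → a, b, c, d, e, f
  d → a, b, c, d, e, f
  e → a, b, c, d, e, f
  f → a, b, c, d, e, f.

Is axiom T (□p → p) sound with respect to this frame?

Axiom T corresponds to the accessibility relation being reflexive.
Reflexive: yes — every world is R-related to itself.

Yes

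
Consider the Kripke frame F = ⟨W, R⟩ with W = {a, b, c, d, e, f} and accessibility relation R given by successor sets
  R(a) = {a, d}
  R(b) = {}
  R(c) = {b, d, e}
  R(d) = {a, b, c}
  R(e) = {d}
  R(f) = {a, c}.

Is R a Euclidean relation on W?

Euclidean: no — c R b and c R d, but not b R d.

No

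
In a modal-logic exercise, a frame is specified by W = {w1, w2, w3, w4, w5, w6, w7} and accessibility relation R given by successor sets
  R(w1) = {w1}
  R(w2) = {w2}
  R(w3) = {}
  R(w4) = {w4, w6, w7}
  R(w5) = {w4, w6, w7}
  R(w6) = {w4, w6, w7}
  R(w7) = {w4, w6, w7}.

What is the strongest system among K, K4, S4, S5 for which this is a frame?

Transitive (axiom 4): yes — every two-step R-path is closed by a direct edge.
Reflexive (axiom T): no — w3 is not related to itself.
Euclidean (axiom 5): yes — any two successors of a common world are R-related.
So F validates K, K4; S4 would additionally require R to be reflexive. The strongest is K4.

K4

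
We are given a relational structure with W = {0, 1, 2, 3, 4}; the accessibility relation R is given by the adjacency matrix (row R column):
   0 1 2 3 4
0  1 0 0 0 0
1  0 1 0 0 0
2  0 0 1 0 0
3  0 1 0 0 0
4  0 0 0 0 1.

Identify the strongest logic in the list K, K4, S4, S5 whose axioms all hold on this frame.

K4

Transitive (axiom 4): yes — every two-step R-path is closed by a direct edge.
Reflexive (axiom T): no — 3 is not related to itself.
Euclidean (axiom 5): yes — any two successors of a common world are R-related.
So F validates K, K4; S4 would additionally require R to be reflexive. The strongest is K4.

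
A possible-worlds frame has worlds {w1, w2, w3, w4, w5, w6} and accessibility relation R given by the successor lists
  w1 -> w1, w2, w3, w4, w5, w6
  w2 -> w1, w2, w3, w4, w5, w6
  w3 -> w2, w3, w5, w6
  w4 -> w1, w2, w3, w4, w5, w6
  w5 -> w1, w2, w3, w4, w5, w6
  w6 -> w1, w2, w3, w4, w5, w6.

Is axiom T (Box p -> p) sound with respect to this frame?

Yes

The schema T characterises exactly the reflexive frames.
Reflexive: yes — every world is R-related to itself.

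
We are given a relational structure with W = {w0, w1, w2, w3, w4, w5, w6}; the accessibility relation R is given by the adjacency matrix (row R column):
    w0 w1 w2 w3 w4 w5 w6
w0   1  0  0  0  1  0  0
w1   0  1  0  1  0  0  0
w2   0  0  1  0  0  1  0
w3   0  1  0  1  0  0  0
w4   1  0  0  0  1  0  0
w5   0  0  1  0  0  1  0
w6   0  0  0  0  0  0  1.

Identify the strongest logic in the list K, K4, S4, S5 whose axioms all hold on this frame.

Transitive (axiom 4): yes — every two-step R-path is closed by a direct edge.
Reflexive (axiom T): yes — every world is R-related to itself.
Euclidean (axiom 5): yes — any two successors of a common world are R-related.
So F validates K, K4, S4, S5. The strongest is S5.

S5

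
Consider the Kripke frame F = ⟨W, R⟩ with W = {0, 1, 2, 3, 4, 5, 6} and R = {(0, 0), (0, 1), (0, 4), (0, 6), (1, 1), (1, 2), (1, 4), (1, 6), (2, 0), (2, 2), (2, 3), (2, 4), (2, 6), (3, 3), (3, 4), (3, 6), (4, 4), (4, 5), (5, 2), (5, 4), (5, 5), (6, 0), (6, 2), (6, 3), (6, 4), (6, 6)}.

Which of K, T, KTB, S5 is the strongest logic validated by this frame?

T

Reflexive (axiom T): yes — every world is R-related to itself.
Symmetric (axiom B): no — 0 R 1 but not 1 R 0.
Euclidean (axiom 5): no — 0 R 4 and 0 R 1, but not 4 R 1.
So F validates K, T; KTB would additionally require R to be symmetric. The strongest is T.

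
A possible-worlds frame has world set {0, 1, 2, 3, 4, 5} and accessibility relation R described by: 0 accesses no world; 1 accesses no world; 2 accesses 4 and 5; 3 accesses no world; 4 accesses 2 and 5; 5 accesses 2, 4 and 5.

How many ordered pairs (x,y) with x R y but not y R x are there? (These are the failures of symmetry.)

R is symmetric; there are no such tuples.

0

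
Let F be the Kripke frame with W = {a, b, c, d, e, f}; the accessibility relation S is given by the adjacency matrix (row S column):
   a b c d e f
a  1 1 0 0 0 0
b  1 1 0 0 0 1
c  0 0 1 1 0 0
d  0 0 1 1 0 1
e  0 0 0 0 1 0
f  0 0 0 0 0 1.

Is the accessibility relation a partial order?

No

Reflexive: yes — every world is S-related to itself.
Transitive: no — a S b and b S f, but not a S f.
Antisymmetric: no — a S b and b S a with a ≠ b.
So S is not a partial order.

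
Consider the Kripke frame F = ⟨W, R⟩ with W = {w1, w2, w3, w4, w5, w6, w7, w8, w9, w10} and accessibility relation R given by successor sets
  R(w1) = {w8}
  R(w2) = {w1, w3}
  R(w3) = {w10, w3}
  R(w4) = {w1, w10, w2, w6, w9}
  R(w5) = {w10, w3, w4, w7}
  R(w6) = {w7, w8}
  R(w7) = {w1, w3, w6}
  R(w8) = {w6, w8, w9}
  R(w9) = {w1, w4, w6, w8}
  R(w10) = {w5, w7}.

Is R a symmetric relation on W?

No

Symmetric: no — w1 R w8 but not w8 R w1.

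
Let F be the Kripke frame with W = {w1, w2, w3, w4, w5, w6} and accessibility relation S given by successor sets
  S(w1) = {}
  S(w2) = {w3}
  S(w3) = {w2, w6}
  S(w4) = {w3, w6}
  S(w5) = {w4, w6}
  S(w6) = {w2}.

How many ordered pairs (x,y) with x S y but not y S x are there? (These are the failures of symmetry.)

6

Enumerating: (w3,w6), (w4,w3), (w4,w6), (w5,w4), (w5,w6), (w6,w2).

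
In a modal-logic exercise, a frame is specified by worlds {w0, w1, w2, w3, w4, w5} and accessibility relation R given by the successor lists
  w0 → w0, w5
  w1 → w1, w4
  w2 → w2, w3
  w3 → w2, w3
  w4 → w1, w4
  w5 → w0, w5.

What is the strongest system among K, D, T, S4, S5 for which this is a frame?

S5

Serial (axiom D): yes — every world has a successor (e.g. w0 R w0).
Reflexive (axiom T): yes — every world is R-related to itself.
Transitive (axiom 4): yes — every two-step R-path is closed by a direct edge.
Euclidean (axiom 5): yes — any two successors of a common world are R-related.
So F validates K, D, T, S4, S5. The strongest is S5.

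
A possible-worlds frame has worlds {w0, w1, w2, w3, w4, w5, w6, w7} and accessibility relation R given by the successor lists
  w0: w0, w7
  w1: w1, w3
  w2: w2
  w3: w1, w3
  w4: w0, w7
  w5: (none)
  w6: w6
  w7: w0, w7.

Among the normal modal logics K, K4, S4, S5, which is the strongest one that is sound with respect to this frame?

Transitive (axiom 4): yes — every two-step R-path is closed by a direct edge.
Reflexive (axiom T): no — w4 is not related to itself.
Euclidean (axiom 5): yes — any two successors of a common world are R-related.
So F validates K, K4; S4 would additionally require R to be reflexive. The strongest is K4.

K4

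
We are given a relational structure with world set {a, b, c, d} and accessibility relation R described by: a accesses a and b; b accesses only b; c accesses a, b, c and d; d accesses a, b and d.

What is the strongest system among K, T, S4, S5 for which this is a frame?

Reflexive (axiom T): yes — every world is R-related to itself.
Transitive (axiom 4): yes — every two-step R-path is closed by a direct edge.
Euclidean (axiom 5): no — c R a and c R d, but not a R d.
So F validates K, T, S4; S5 would additionally require R to be Euclidean. The strongest is S4.

S4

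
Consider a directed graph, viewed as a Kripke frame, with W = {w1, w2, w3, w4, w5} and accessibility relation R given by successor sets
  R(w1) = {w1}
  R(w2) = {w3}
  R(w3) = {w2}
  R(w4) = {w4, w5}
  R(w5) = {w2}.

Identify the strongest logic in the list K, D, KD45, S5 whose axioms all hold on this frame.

D

Serial (axiom D): yes — every world has a successor (e.g. w1 R w1).
Euclidean (axiom 5): no — w2 R w3 and w2 R w3, but not w3 R w3.
Transitive (axiom 4): no — w4 R w5 and w5 R w2, but not w4 R w2.
Reflexive (axiom T): no — w2 is not related to itself.
So F validates K, D; KD45 would additionally require R to be Euclidean and transitive. The strongest is D.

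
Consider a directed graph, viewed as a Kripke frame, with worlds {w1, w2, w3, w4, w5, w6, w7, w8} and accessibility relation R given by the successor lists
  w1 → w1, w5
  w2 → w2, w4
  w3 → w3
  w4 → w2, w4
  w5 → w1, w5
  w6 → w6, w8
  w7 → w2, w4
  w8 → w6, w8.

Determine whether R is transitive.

Yes

Transitive: yes — every two-step R-path is closed by a direct edge.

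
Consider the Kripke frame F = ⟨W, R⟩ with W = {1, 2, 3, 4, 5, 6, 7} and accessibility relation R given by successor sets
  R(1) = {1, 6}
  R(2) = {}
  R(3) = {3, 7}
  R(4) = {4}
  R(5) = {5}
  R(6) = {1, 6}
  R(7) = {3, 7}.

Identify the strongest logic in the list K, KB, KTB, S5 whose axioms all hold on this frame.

Symmetric (axiom B): yes — every pair in R has its reverse in R.
Reflexive (axiom T): no — 2 is not related to itself.
Euclidean (axiom 5): yes — any two successors of a common world are R-related.
So F validates K, KB; KTB would additionally require R to be reflexive. The strongest is KB.

KB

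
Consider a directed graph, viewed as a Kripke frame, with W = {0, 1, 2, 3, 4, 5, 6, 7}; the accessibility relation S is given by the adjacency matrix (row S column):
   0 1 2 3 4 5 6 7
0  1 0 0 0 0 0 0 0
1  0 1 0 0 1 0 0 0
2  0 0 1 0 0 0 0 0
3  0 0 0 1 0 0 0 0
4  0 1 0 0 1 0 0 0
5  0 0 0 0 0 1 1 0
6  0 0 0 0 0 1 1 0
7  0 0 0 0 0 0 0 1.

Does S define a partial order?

No

Reflexive: yes — every world is S-related to itself.
Transitive: yes — every two-step S-path is closed by a direct edge.
Antisymmetric: no — 1 S 4 and 4 S 1 with 1 ≠ 4.
So S is not a partial order.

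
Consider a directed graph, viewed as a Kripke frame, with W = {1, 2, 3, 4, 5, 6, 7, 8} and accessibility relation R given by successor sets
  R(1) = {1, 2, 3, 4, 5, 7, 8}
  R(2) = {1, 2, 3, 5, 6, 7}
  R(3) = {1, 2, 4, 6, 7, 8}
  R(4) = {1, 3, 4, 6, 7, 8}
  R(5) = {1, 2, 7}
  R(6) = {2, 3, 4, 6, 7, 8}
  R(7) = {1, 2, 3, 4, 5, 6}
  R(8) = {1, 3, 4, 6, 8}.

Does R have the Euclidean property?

No

Euclidean: no — 1 R 2 and 1 R 4, but not 2 R 4.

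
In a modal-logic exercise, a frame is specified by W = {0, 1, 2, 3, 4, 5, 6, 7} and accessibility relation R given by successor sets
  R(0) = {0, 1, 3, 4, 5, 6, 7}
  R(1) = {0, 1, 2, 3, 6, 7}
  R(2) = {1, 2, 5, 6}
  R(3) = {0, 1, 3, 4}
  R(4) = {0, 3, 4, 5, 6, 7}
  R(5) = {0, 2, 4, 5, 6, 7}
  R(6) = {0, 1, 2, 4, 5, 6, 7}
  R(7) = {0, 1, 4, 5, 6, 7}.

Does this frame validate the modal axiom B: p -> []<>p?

Yes

The schema B characterises exactly the symmetric frames.
Symmetric: yes — every pair in R has its reverse in R.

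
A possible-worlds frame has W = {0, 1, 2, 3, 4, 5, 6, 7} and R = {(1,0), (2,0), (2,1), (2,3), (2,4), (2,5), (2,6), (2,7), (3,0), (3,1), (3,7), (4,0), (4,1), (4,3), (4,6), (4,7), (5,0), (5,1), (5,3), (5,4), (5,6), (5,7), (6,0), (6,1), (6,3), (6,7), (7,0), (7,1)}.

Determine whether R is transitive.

Yes

Transitive: yes — every two-step R-path is closed by a direct edge.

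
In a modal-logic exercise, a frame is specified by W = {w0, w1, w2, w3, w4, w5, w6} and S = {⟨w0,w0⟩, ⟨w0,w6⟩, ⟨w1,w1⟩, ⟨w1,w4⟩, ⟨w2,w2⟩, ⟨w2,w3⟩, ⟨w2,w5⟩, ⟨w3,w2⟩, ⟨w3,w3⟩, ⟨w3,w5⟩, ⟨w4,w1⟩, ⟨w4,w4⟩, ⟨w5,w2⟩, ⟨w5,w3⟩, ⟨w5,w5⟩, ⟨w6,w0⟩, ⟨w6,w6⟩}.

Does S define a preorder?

Reflexive: yes — every world is S-related to itself.
Transitive: yes — every two-step S-path is closed by a direct edge.
So S is a preorder.

Yes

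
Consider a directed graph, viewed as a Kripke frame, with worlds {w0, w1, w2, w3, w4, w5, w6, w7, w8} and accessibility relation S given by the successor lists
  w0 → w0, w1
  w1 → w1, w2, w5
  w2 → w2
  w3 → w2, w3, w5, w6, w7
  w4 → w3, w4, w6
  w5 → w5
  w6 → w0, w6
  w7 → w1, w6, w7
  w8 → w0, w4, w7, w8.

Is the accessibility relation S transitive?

Transitive: no — w0 S w1 and w1 S w2, but not w0 S w2.

No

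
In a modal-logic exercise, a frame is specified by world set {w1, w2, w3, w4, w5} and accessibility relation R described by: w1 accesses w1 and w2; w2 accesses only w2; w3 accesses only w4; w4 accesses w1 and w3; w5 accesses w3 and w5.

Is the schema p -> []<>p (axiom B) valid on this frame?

No

By correspondence theory, B is valid on a frame iff R is symmetric.
Symmetric: no — w1 R w2 but not w2 R w1.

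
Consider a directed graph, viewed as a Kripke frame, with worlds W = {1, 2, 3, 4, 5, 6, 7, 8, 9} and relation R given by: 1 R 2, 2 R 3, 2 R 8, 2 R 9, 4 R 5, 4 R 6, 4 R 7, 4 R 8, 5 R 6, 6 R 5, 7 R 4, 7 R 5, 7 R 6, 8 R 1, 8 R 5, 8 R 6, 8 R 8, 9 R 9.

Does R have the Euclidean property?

No

Euclidean: no — 2 R 3 and 2 R 8, but not 3 R 8.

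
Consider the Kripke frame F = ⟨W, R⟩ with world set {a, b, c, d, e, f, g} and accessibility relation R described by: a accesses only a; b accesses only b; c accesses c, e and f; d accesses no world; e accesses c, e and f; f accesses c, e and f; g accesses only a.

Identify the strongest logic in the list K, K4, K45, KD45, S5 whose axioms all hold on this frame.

K45

Transitive (axiom 4): yes — every two-step R-path is closed by a direct edge.
Euclidean (axiom 5): yes — any two successors of a common world are R-related.
Serial (axiom D): no — d has no R-successor.
Reflexive (axiom T): no — d is not related to itself.
So F validates K, K4, K45; KD45 would additionally require R to be serial. The strongest is K45.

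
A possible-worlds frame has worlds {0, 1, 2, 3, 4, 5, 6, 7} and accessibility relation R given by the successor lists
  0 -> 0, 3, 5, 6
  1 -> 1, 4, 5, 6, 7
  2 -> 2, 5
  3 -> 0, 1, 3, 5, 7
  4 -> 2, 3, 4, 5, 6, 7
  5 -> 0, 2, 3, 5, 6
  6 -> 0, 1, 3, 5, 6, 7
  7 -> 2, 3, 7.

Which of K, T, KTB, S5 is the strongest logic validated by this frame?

T

Reflexive (axiom T): yes — every world is R-related to itself.
Symmetric (axiom B): no — 1 R 4 but not 4 R 1.
Euclidean (axiom 5): no — 0 R 3 and 0 R 6, but not 3 R 6.
So F validates K, T; KTB would additionally require R to be symmetric. The strongest is T.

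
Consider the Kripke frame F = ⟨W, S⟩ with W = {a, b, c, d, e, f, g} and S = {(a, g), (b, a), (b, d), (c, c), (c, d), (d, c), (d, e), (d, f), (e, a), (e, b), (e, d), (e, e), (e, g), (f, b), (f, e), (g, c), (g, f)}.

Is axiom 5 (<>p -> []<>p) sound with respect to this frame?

By correspondence theory, 5 is valid on a frame iff S is Euclidean.
Euclidean: no — b S a and b S d, but not a S d.

No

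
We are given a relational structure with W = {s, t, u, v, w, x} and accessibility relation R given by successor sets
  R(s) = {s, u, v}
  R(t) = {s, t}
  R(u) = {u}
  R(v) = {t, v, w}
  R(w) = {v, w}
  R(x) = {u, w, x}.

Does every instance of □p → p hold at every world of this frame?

The schema T characterises exactly the reflexive frames.
Reflexive: yes — every world is R-related to itself.

Yes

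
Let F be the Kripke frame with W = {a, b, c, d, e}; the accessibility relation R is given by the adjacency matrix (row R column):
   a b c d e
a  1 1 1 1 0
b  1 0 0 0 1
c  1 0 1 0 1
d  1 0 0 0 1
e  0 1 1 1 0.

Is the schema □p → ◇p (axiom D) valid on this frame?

The schema D characterises exactly the serial frames.
Serial: yes — every world has a successor (e.g. a R a).

Yes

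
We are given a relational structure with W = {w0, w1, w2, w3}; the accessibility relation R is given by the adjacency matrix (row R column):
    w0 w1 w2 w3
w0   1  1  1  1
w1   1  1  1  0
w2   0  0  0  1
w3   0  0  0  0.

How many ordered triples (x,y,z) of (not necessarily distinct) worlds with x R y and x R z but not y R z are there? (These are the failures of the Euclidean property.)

12

Enumerating: (w0,w1,w3), (w0,w2,w0), (w0,w2,w1), (w0,w2,w2), (w0,w3,w0), (w0,w3,w1), (w0,w3,w2), (w0,w3,w3), (w1,w2,w0), (w1,w2,w1), (w1,w2,w2), (w2,w3,w3).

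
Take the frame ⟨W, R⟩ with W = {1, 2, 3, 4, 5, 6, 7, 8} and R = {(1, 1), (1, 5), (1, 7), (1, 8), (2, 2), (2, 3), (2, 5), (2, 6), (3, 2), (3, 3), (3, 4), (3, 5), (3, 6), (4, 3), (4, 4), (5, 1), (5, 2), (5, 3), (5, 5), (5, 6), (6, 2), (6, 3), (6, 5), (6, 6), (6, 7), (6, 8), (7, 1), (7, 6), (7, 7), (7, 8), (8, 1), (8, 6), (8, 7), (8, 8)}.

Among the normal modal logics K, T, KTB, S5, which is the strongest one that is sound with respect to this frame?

Reflexive (axiom T): yes — every world is R-related to itself.
Symmetric (axiom B): yes — every pair in R has its reverse in R.
Euclidean (axiom 5): no — 1 R 5 and 1 R 7, but not 5 R 7.
So F validates K, T, KTB; S5 would additionally require R to be Euclidean. The strongest is KTB.

KTB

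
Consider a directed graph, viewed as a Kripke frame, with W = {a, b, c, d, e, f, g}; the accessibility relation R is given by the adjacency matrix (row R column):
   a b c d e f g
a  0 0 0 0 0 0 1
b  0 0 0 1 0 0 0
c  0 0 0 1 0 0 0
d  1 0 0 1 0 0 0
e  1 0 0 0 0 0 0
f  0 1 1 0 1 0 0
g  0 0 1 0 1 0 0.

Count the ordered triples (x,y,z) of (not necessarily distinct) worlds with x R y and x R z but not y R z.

Enumerating: (a,g,g), (d,a,a), (d,a,d), (e,a,a), (f,b,b), (f,b,c), (f,b,e), (f,c,b), (f,c,c), (f,c,e), (f,e,b), (f,e,c), (f,e,e), (g,c,c), (g,c,e), (g,e,c), (g,e,e).

17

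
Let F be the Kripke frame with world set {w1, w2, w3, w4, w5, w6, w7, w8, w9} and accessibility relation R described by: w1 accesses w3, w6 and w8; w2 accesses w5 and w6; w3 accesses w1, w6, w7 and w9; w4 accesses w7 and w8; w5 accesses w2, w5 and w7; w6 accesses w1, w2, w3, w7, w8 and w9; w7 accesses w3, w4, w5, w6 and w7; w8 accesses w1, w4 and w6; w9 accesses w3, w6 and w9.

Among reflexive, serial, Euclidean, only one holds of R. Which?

Reflexive: no — w1 is not related to itself.
Serial: yes — every world has a successor (e.g. w1 R w3).
Euclidean: no — w1 R w3 and w1 R w8, but not w3 R w8.
Only serial holds.

serial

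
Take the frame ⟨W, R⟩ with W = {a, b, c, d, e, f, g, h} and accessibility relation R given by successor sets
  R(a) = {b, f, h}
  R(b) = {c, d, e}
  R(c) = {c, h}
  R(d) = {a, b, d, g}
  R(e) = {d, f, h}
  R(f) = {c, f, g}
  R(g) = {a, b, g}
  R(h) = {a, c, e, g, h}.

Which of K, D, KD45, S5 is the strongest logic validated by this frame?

D

Serial (axiom D): yes — every world has a successor (e.g. a R b).
Euclidean (axiom 5): no — a R b and a R f, but not b R f.
Transitive (axiom 4): no — a R b and b R c, but not a R c.
Reflexive (axiom T): no — a is not related to itself.
So F validates K, D; KD45 would additionally require R to be Euclidean and transitive. The strongest is D.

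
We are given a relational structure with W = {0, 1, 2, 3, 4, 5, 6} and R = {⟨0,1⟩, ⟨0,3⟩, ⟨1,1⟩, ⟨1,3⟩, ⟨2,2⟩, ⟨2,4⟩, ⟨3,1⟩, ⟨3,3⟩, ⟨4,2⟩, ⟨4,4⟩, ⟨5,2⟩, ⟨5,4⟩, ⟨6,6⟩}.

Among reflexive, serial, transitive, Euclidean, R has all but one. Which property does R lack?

Reflexive: no — 0 is not related to itself.
Serial: yes — every world has a successor (e.g. 0 R 1).
Transitive: yes — every two-step R-path is closed by a direct edge.
Euclidean: yes — any two successors of a common world are R-related.
Only reflexive fails.

reflexive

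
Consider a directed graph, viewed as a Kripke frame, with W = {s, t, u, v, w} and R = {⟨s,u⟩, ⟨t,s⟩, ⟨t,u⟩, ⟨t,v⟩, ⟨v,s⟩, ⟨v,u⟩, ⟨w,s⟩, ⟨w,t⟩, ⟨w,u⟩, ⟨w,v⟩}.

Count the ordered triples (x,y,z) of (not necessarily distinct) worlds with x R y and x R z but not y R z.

20

Enumerating: (s,u,u), (t,s,s), (t,s,v), (t,u,s), (t,u,u), (t,u,v), (t,v,v), (v,s,s), (v,u,s), (v,u,u), (w,s,s), (w,s,t), … and 8 more.
Total: 20.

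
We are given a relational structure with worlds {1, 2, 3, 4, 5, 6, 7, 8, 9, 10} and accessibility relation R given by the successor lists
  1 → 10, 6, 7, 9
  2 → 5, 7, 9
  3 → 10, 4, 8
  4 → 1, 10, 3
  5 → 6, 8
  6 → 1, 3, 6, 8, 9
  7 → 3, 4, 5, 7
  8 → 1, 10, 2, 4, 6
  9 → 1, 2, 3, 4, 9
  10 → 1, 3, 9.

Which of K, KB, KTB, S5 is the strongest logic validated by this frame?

K

Symmetric (axiom B): no — 1 R 7 but not 7 R 1.
Reflexive (axiom T): no — 1 is not related to itself.
Euclidean (axiom 5): no — 1 R 10 and 1 R 6, but not 10 R 6.
So F validates K; KB would additionally require R to be symmetric. The strongest is K.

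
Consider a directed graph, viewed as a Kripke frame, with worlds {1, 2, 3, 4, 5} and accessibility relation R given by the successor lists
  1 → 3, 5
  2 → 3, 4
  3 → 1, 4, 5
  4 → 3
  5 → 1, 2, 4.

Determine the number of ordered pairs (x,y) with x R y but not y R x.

Enumerating: (2,3), (2,4), (3,5), (5,2), (5,4).

5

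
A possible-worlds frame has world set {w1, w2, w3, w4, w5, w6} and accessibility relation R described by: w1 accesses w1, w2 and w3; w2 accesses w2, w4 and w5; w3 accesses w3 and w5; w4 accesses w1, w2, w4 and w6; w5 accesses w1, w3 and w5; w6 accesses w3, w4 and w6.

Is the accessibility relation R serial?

Serial: yes — every world has a successor (e.g. w1 R w1).

Yes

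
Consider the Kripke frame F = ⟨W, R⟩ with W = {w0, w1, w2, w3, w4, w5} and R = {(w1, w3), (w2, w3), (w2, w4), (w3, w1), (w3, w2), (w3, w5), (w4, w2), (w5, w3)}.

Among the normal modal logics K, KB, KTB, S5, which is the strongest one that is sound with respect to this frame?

Symmetric (axiom B): yes — every pair in R has its reverse in R.
Reflexive (axiom T): no — w0 is not related to itself.
Euclidean (axiom 5): no — w2 R w3 and w2 R w4, but not w3 R w4.
So F validates K, KB; KTB would additionally require R to be reflexive. The strongest is KB.

KB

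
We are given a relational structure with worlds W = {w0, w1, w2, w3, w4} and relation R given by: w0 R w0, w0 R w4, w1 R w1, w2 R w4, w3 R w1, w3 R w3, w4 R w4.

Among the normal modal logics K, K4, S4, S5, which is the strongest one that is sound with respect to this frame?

K4

Transitive (axiom 4): yes — every two-step R-path is closed by a direct edge.
Reflexive (axiom T): no — w2 is not related to itself.
Euclidean (axiom 5): no — w0 R w4 and w0 R w0, but not w4 R w0.
So F validates K, K4; S4 would additionally require R to be reflexive. The strongest is K4.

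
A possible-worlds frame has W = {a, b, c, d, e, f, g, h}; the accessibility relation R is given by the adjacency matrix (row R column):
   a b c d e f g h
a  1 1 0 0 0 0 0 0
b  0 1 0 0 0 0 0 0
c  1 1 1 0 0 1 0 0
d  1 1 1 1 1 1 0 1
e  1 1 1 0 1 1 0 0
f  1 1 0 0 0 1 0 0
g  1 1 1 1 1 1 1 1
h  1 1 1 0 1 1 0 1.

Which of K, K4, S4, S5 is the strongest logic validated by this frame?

Transitive (axiom 4): yes — every two-step R-path is closed by a direct edge.
Reflexive (axiom T): yes — every world is R-related to itself.
Euclidean (axiom 5): no — c R a and c R f, but not a R f.
So F validates K, K4, S4; S5 would additionally require R to be Euclidean. The strongest is S4.

S4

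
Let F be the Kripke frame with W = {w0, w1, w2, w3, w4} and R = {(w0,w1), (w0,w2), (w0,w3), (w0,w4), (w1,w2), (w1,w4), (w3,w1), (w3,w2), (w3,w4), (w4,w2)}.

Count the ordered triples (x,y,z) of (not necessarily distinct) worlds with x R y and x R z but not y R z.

Enumerating: (w0,w1,w1), (w0,w1,w3), (w0,w2,w1), (w0,w2,w2), (w0,w2,w3), (w0,w2,w4), (w0,w3,w3), (w0,w4,w1), (w0,w4,w3), (w0,w4,w4), (w1,w2,w2), (w1,w2,w4), … and 8 more.
Total: 20.

20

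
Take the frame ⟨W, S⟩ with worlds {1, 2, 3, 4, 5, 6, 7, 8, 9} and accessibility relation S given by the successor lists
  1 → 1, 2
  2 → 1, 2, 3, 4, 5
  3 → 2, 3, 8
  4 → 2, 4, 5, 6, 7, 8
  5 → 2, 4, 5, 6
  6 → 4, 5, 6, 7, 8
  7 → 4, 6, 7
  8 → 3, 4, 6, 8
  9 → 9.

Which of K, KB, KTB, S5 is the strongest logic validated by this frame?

Symmetric (axiom B): yes — every pair in S has its reverse in S.
Reflexive (axiom T): yes — every world is S-related to itself.
Euclidean (axiom 5): no — 2 S 1 and 2 S 3, but not 1 S 3.
So F validates K, KB, KTB; S5 would additionally require S to be Euclidean. The strongest is KTB.

KTB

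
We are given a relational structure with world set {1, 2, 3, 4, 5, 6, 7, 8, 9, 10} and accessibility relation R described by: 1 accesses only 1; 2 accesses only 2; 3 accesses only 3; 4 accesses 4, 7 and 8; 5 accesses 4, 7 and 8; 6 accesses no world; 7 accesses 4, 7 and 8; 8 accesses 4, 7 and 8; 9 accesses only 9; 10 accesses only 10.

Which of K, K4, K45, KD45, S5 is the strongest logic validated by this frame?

Transitive (axiom 4): yes — every two-step R-path is closed by a direct edge.
Euclidean (axiom 5): yes — any two successors of a common world are R-related.
Serial (axiom D): no — 6 has no R-successor.
Reflexive (axiom T): no — 5 is not related to itself.
So F validates K, K4, K45; KD45 would additionally require R to be serial. The strongest is K45.

K45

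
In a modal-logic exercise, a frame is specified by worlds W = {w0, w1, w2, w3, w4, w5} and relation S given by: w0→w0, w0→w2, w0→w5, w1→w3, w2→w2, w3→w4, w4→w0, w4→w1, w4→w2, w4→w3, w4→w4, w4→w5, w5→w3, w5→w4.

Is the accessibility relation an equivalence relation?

Reflexive: no — w1 is not related to itself.
Symmetric: no — w0 S w2 but not w2 S w0.
Transitive: no — w0 S w5 and w5 S w3, but not w0 S w3.
So S is not an equivalence relation.

No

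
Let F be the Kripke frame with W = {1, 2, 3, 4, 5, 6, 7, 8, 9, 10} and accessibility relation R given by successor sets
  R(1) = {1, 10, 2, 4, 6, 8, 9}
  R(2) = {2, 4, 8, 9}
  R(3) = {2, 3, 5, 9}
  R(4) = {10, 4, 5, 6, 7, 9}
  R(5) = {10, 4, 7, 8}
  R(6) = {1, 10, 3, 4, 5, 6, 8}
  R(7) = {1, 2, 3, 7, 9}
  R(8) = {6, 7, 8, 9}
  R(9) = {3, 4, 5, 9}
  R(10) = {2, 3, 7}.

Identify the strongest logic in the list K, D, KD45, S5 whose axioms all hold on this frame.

Serial (axiom D): yes — every world has a successor (e.g. 1 R 1).
Euclidean (axiom 5): no — 1 R 10 and 1 R 4, but not 10 R 4.
Transitive (axiom 4): no — 1 R 10 and 10 R 3, but not 1 R 3.
Reflexive (axiom T): no — 5 is not related to itself.
So F validates K, D; KD45 would additionally require R to be Euclidean and transitive. The strongest is D.

D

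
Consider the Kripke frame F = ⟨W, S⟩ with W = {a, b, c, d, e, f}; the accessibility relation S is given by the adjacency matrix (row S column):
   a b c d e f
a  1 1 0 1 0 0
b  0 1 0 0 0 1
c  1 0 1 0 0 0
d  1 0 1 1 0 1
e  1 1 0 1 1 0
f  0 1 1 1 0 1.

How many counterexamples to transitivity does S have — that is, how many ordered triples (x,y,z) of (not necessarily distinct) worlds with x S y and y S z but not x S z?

14

Enumerating: (a,b,f), (a,d,c), (a,d,f), (b,f,c), (b,f,d), (c,a,b), (c,a,d), (d,a,b), (d,f,b), (e,b,f), (e,d,c), (e,d,f), (f,c,a), (f,d,a).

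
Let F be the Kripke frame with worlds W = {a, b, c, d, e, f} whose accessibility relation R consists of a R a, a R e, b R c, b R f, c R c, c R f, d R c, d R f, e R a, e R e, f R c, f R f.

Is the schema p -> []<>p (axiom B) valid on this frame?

No

Axiom B corresponds to the accessibility relation being symmetric.
Symmetric: no — b R c but not c R b.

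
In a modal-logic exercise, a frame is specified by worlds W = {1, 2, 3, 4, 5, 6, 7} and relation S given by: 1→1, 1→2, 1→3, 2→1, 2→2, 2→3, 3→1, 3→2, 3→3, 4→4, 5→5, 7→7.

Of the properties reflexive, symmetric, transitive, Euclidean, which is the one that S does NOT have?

reflexive

Reflexive: no — 6 is not related to itself.
Symmetric: yes — every pair in S has its reverse in S.
Transitive: yes — every two-step S-path is closed by a direct edge.
Euclidean: yes — any two successors of a common world are S-related.
Only reflexive fails.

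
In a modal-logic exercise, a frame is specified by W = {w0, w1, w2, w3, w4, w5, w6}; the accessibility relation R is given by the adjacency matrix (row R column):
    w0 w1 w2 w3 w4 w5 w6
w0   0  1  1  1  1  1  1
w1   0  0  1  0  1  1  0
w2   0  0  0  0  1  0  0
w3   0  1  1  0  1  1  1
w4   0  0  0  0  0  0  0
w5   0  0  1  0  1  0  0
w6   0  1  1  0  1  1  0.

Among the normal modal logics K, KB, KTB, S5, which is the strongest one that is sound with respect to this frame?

Symmetric (axiom B): no — w0 R w1 but not w1 R w0.
Reflexive (axiom T): no — w0 is not related to itself.
Euclidean (axiom 5): no — w0 R w1 and w0 R w3, but not w1 R w3.
So F validates K; KB would additionally require R to be symmetric. The strongest is K.

K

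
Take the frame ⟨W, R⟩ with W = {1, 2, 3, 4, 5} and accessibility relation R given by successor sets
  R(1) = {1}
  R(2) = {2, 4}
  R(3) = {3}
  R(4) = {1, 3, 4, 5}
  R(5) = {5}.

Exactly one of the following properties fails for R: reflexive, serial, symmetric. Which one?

symmetric

Reflexive: yes — every world is R-related to itself.
Serial: yes — every world has a successor (e.g. 1 R 1).
Symmetric: no — 2 R 4 but not 4 R 2.
Only symmetric fails.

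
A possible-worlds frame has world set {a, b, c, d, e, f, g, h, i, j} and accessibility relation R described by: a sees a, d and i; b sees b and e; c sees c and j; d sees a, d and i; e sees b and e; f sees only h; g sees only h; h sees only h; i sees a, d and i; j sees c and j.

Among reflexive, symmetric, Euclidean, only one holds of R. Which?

Reflexive: no — f is not related to itself.
Symmetric: no — f R h but not h R f.
Euclidean: yes — any two successors of a common world are R-related.
Only Euclidean holds.

Euclidean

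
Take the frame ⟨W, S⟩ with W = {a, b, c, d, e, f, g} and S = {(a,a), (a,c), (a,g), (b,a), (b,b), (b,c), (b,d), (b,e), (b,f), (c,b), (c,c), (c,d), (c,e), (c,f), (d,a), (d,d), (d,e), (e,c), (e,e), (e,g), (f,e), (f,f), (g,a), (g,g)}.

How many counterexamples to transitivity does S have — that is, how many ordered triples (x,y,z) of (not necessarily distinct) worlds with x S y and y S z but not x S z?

20

Enumerating: (a,c,b), (a,c,d), (a,c,e), (a,c,f), (b,a,g), (b,e,g), (c,b,a), (c,d,a), (c,e,g), (d,a,c), (d,a,g), (d,e,c), … and 8 more.
Total: 20.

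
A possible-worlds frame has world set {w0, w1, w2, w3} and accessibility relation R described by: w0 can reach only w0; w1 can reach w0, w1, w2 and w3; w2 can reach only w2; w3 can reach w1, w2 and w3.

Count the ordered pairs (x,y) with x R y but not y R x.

Enumerating: (w1,w0), (w1,w2), (w3,w2).

3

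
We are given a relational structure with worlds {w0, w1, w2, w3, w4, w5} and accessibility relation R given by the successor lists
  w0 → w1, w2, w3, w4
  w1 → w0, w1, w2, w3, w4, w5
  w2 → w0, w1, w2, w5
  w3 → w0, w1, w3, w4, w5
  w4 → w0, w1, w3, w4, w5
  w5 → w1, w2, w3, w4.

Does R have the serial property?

Yes

Serial: yes — every world has a successor (e.g. w0 R w1).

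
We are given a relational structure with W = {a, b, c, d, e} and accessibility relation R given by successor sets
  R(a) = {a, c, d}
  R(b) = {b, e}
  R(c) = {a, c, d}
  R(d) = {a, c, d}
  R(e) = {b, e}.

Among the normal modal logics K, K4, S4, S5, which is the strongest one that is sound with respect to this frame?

S5

Transitive (axiom 4): yes — every two-step R-path is closed by a direct edge.
Reflexive (axiom T): yes — every world is R-related to itself.
Euclidean (axiom 5): yes — any two successors of a common world are R-related.
So F validates K, K4, S4, S5. The strongest is S5.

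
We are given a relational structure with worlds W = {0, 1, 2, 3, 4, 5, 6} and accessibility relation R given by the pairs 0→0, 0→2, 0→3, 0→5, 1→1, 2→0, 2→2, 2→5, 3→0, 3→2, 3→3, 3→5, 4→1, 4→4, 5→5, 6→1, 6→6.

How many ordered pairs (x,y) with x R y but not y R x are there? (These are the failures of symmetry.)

6

Enumerating: (0,5), (2,5), (3,2), (3,5), (4,1), (6,1).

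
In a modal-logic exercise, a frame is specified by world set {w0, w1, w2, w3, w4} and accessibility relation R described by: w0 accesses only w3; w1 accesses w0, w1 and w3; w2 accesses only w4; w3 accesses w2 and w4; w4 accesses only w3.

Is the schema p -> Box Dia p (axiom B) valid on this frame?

No

By correspondence theory, B is valid on a frame iff R is symmetric.
Symmetric: no — w0 R w3 but not w3 R w0.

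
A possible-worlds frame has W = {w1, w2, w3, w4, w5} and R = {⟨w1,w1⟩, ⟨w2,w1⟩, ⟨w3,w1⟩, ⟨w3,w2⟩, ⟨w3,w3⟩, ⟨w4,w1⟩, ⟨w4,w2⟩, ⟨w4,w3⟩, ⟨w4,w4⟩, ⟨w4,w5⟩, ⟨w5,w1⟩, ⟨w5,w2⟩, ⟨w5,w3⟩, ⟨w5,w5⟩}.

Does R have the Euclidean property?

No

Euclidean: no — w3 R w1 and w3 R w2, but not w1 R w2.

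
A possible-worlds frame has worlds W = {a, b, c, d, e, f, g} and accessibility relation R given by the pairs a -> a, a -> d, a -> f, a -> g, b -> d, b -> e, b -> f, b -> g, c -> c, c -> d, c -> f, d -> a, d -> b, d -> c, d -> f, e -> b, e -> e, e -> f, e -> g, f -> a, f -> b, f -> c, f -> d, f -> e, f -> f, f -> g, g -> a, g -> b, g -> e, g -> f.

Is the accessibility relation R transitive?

Transitive: no — a R d and d R b, but not a R b.

No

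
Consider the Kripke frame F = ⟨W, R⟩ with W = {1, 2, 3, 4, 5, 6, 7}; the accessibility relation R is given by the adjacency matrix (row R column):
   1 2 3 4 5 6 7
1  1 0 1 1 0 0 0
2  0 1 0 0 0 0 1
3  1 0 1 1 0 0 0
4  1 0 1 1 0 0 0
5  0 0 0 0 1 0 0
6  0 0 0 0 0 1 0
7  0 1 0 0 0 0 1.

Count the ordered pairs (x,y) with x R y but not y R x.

0

R is symmetric; there are no such tuples.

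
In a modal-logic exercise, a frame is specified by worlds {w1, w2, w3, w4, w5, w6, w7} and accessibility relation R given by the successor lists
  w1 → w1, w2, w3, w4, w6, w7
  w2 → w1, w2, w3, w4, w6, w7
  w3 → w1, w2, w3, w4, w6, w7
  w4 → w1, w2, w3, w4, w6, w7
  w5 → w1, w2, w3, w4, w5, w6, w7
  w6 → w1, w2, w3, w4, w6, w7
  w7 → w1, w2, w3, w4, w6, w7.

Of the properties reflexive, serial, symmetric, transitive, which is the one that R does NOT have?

Reflexive: yes — every world is R-related to itself.
Serial: yes — every world has a successor (e.g. w1 R w1).
Symmetric: no — w5 R w1 but not w1 R w5.
Transitive: yes — every two-step R-path is closed by a direct edge.
Only symmetric fails.

symmetric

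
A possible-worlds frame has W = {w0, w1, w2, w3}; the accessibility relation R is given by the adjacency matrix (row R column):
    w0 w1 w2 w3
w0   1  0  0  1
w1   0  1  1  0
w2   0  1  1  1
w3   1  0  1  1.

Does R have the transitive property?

No

Transitive: no — w0 R w3 and w3 R w2, but not w0 R w2.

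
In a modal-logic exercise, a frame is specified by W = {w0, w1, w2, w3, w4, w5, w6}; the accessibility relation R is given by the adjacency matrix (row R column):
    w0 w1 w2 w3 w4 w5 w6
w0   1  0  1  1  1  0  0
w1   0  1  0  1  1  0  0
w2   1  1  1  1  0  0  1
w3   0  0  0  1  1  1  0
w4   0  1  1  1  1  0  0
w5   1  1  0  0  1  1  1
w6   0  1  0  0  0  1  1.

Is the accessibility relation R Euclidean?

No

Euclidean: no — w0 R w2 and w0 R w4, but not w2 R w4.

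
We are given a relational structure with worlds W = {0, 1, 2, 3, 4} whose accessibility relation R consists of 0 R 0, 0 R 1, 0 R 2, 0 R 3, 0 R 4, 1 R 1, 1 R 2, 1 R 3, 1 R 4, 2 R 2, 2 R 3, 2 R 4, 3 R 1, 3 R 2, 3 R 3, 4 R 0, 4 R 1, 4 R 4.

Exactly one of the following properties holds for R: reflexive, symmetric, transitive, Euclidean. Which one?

Reflexive: yes — every world is R-related to itself.
Symmetric: no — 0 R 1 but not 1 R 0.
Transitive: no — 1 R 4 and 4 R 0, but not 1 R 0.
Euclidean: no — 0 R 2 and 0 R 1, but not 2 R 1.
Only reflexive holds.

reflexive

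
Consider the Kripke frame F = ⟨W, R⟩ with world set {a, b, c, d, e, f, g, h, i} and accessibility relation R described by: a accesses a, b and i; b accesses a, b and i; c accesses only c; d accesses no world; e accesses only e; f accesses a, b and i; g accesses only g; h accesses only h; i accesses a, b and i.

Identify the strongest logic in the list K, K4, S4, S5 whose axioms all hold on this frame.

K4

Transitive (axiom 4): yes — every two-step R-path is closed by a direct edge.
Reflexive (axiom T): no — d is not related to itself.
Euclidean (axiom 5): yes — any two successors of a common world are R-related.
So F validates K, K4; S4 would additionally require R to be reflexive. The strongest is K4.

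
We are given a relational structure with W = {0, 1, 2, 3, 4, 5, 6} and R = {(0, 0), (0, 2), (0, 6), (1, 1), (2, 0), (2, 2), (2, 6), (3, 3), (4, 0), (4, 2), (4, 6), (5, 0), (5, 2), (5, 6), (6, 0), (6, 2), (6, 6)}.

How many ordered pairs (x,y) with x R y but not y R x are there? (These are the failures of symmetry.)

6

Enumerating: (4,0), (4,2), (4,6), (5,0), (5,2), (5,6).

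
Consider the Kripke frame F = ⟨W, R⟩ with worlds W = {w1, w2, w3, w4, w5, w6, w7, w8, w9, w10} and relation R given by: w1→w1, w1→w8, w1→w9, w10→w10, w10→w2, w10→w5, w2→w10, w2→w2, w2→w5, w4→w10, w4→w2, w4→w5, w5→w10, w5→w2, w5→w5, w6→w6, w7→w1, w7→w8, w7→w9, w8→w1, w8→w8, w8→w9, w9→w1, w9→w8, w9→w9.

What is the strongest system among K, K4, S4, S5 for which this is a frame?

Transitive (axiom 4): yes — every two-step R-path is closed by a direct edge.
Reflexive (axiom T): no — w3 is not related to itself.
Euclidean (axiom 5): yes — any two successors of a common world are R-related.
So F validates K, K4; S4 would additionally require R to be reflexive. The strongest is K4.

K4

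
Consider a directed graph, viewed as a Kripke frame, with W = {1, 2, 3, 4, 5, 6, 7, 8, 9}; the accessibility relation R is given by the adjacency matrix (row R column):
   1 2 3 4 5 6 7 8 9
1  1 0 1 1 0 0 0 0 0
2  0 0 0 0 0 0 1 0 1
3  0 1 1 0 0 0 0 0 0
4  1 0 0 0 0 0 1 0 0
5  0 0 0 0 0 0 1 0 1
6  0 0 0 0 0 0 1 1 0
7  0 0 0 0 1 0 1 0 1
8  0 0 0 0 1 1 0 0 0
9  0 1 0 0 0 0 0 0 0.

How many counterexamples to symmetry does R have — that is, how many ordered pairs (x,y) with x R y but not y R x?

Enumerating: (1,3), (2,7), (3,2), (4,7), (5,9), (6,7), (7,9), (8,5).

8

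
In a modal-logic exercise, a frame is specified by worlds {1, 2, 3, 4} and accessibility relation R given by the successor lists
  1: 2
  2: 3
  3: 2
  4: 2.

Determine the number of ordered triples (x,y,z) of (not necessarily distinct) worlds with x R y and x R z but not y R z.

Enumerating: (1,2,2), (2,3,3), (3,2,2), (4,2,2).

4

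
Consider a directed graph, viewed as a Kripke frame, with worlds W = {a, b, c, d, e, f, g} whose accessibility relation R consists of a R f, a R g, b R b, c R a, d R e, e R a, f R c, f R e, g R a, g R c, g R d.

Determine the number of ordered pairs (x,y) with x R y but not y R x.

Enumerating: (a,f), (c,a), (d,e), (e,a), (f,c), (f,e), (g,c), (g,d).

8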